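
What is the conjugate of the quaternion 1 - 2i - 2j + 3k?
1 + 2i + 2j - 3k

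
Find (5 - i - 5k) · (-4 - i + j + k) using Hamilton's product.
-16 + 4i + 11j + 24k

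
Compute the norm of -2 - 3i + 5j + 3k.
√47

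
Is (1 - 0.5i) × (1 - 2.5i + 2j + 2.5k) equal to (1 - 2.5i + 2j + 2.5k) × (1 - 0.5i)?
No: pq = -0.25 - 3i + 3.25j + 1.5k ≠ -0.25 - 3i + 0.75j + 3.5k = qp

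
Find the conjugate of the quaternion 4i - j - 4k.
-4i + j + 4k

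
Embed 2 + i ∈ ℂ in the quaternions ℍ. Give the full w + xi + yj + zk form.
2 + i + 0j + 0k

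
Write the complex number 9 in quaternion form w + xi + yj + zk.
9 + 0i + 0j + 0k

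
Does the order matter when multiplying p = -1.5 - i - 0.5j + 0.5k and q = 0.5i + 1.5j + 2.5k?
Yes: pq = -2.75i + 0.5j - 5k ≠ 1.25i - 5j - 2.5k = qp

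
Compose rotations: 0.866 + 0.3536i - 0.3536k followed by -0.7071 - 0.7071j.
-0.6123 - 0.6123j + 0.5001k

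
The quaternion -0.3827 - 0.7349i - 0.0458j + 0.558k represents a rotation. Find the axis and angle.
axis = (-0.7955, -0.0496, 0.604), θ = 5π/4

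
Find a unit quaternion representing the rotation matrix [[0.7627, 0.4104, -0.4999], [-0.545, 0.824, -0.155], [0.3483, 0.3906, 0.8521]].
0.9272 + 0.1471i - 0.2287j - 0.2576k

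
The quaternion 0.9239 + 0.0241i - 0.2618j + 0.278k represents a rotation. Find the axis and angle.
axis = (0.063, -0.6842, 0.7266), θ = π/4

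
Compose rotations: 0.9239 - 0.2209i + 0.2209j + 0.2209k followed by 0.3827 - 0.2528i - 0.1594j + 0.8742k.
0.1398 - 0.5464i - 0.2j + 0.8012k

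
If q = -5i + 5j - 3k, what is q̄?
5i - 5j + 3k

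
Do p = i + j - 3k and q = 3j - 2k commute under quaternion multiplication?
No: pq = -9 + 7i + 2j + 3k ≠ -9 - 7i - 2j - 3k = qp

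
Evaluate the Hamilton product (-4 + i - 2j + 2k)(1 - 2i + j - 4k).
8 + 15i - 6j + 15k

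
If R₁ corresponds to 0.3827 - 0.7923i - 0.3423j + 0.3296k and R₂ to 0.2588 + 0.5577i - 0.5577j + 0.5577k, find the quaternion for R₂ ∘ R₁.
0.1662 + 0.0155i - 0.9277j - 0.334k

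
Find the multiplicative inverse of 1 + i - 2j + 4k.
0.0455 - 0.0455i + 0.0909j - 0.1818k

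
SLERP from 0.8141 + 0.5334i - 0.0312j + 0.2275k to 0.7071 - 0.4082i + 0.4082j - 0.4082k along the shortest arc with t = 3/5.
0.9414 - 0.0226i + 0.2833j - 0.1814k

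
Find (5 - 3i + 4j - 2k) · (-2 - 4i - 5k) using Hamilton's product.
-32 - 34i - 15j - 5k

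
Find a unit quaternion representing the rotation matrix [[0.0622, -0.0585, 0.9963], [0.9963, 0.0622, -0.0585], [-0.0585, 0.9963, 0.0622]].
0.5447 + 0.4842i + 0.4842j + 0.4842k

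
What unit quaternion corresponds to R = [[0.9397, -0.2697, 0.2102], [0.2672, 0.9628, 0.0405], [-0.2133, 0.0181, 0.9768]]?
0.9848 - 0.0057i + 0.1075j + 0.1363k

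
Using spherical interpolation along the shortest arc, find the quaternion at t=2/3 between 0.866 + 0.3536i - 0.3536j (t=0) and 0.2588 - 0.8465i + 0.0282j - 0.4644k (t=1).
0.1958 + 0.8791i - 0.1923j + 0.3898k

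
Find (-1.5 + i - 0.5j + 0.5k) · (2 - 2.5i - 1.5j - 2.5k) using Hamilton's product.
7.75i + 2.5j + 2k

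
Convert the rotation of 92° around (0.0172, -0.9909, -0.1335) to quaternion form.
0.6947 + 0.0124i - 0.7128j - 0.096k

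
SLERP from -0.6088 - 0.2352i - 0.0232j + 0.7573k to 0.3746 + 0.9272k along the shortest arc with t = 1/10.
-0.5243 - 0.2202i - 0.0217j + 0.8223k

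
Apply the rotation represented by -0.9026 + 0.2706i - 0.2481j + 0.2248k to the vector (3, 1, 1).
(3.169, -0.491, -0.848)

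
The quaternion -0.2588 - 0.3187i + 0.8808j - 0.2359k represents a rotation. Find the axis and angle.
axis = (-0.3299, 0.9119, -0.2442), θ = 7π/6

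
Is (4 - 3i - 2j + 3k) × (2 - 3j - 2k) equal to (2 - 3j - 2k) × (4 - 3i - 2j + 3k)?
No: pq = 8 + 7i - 22j + 7k ≠ 8 - 19i - 10j - 11k = qp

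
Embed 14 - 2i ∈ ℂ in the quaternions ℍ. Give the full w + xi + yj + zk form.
14 - 2i + 0j + 0k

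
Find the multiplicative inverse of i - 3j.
-0.1i + 0.3j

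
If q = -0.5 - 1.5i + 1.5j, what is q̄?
-0.5 + 1.5i - 1.5j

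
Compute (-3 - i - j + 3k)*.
-3 + i + j - 3k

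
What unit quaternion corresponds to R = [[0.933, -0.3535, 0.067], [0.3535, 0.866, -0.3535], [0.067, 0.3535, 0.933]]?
0.9659 + 0.183i + 0.183k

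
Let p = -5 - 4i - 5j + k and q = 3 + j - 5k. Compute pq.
-5 + 12i - 40j + 24k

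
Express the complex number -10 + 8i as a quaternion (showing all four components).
-10 + 8i + 0j + 0k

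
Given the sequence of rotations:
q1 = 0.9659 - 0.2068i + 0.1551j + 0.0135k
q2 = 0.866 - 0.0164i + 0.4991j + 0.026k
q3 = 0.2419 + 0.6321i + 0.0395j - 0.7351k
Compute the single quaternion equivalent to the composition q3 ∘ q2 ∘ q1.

q2 · q1 = 0.7553 - 0.1922i + 0.6112j + 0.1375k
q3 · q2 · q1 = 0.3811 + 0.8857i + 0.2321j - 0.128k
0.3811 + 0.8857i + 0.2321j - 0.128k


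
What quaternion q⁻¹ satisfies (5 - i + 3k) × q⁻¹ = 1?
0.1429 + 0.0286i - 0.0857k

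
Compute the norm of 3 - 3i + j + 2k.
√23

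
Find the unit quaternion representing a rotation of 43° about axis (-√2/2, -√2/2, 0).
0.9304 - 0.2592i - 0.2592j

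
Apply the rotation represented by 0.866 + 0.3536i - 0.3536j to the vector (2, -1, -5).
(4.812, 1.812, -1.887)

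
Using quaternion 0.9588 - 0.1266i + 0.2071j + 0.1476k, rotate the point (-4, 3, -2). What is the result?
(-5.209, 1.243, -0.571)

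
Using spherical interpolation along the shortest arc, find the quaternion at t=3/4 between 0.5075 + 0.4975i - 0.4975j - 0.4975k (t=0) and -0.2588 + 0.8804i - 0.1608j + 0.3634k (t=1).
-0.0523 + 0.9378i - 0.3102j + 0.147k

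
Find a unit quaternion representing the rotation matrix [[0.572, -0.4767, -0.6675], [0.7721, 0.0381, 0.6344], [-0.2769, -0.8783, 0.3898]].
0.7071 - 0.5348i - 0.1381j + 0.4415k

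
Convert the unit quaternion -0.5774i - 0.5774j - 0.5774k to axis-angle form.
axis = (-√3/3, -√3/3, -√3/3), θ = π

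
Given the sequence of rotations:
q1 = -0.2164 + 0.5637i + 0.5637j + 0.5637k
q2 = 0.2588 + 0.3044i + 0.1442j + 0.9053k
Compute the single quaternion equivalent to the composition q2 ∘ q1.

q2 · q1 = -0.8192 - 0.349i + 0.4534j + 0.0403k
-0.8192 - 0.349i + 0.4534j + 0.0403k


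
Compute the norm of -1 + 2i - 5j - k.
√31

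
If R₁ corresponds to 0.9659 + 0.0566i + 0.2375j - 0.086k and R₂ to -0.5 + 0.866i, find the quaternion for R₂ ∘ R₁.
-0.532 + 0.8082i - 0.0443j + 0.2487k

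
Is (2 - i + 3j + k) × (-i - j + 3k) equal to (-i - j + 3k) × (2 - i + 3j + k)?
No: pq = -1 + 8i + 10k ≠ -1 - 12i - 4j + 2k = qp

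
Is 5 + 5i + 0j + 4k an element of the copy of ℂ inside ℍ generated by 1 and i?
No. The quaternion 5 + 5i + 4k has j-coefficient y = 0 and k-coefficient z = 4, not both zero, so it does not lie in the complex subalgebra spanned by 1 and i.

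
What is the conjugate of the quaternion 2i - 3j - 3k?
-2i + 3j + 3k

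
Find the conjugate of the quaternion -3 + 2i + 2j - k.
-3 - 2i - 2j + k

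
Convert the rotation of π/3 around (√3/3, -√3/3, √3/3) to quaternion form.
0.866 + 0.2887i - 0.2887j + 0.2887k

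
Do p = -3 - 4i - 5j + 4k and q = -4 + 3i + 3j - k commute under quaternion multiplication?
No: pq = 43 + 19j - 10k ≠ 43 + 14i + 3j - 16k = qp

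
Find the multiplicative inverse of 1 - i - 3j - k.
0.0833 + 0.0833i + 0.25j + 0.0833k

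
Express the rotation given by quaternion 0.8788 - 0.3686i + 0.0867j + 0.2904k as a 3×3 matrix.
[[0.8163, -0.5743, -0.0617], [0.4465, 0.5596, 0.6982], [-0.3665, -0.5975, 0.7132]]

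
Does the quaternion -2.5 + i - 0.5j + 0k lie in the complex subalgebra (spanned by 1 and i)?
No. The quaternion -2.5 + i - 0.5j has j-coefficient y = -0.5 and k-coefficient z = 0, not both zero, so it does not lie in the complex subalgebra spanned by 1 and i.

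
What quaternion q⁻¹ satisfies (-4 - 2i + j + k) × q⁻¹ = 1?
-0.1818 + 0.0909i - 0.0455j - 0.0455k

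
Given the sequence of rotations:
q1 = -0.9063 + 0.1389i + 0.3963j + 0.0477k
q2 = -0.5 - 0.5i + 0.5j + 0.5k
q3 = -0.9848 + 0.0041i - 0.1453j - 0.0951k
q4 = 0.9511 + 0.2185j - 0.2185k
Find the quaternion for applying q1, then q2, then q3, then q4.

q2 · q1 = 0.3006 + 0.2094i - 0.558j - 0.7446k
q3 · q2 · q1 = -0.4488 - 0.1499i + 0.489j + 0.7328k
q4 · q3 · q2 · q1 = -0.3736 + 0.1244i + 0.3998j + 0.8278k
-0.3736 + 0.1244i + 0.3998j + 0.8278k


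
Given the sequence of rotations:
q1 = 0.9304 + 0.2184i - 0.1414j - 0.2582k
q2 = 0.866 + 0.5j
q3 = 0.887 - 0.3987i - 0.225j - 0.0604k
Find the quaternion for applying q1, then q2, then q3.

q2 · q1 = 0.8764 + 0.06i + 0.3427j - 0.3328k
q3 · q2 · q1 = 0.8583 - 0.2006i - 0.0295j - 0.4713k
0.8583 - 0.2006i - 0.0295j - 0.4713k


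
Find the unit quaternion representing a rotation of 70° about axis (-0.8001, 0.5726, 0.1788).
0.8192 - 0.4589i + 0.3284j + 0.1026k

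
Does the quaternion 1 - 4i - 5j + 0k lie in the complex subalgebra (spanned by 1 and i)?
No. The quaternion 1 - 4i - 5j has j-coefficient y = -5 and k-coefficient z = 0, not both zero, so it does not lie in the complex subalgebra spanned by 1 and i.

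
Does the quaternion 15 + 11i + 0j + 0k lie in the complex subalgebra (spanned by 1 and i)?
Yes. The quaternion 15 + 11i has j- and k-coefficients y = z = 0, so it lies in the complex subalgebra spanned by 1 and i.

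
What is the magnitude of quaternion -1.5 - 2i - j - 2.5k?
3.674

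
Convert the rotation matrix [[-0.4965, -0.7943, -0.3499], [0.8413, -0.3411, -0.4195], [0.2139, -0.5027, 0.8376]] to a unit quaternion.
0.5 - 0.0416i - 0.2819j + 0.8178k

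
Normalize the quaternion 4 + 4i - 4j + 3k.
0.5298 + 0.5298i - 0.5298j + 0.3974k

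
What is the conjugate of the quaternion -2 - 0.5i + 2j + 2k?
-2 + 0.5i - 2j - 2k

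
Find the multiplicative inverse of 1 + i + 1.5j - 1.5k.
0.1538 - 0.1538i - 0.2308j + 0.2308k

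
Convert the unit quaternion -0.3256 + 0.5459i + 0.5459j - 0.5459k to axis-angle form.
axis = (√3/3, √3/3, -√3/3), θ = 218°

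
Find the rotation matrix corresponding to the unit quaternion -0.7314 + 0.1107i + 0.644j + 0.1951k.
[[0.0944, 0.428, -0.8988], [-0.1428, 0.8994, 0.4132], [0.9852, 0.0894, 0.146]]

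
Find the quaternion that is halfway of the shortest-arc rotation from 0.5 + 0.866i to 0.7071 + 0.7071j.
0.7337 + 0.5263i + 0.4298j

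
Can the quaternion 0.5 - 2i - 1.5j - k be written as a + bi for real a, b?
No. The quaternion 0.5 - 2i - 1.5j - k has j-coefficient y = -1.5 and k-coefficient z = -1, not both zero, so it does not lie in the complex subalgebra spanned by 1 and i.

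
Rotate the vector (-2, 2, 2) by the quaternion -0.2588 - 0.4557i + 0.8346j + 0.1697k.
(-1.618, 2.846, -1.133)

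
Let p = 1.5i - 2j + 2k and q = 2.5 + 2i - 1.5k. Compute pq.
6.75i + 1.25j + 9k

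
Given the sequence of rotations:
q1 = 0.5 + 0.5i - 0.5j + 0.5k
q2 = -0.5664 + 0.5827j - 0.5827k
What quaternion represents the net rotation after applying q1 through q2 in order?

q2 · q1 = 0.2995 - 0.2832i + 0.2832j - 0.8659k
0.2995 - 0.2832i + 0.2832j - 0.8659k


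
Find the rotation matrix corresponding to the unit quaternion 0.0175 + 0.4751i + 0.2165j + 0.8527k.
[[-0.5479, 0.1759, 0.8178], [0.2356, -0.9056, 0.3526], [0.8027, 0.3858, 0.4548]]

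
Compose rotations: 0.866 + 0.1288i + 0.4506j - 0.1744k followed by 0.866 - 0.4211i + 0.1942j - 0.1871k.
0.6841 - 0.2027i + 0.4609j - 0.5278k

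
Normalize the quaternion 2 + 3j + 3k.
0.4264 + 0.6396j + 0.6396k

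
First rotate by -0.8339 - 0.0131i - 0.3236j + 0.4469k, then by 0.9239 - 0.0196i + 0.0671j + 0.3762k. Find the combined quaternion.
-0.9171 + 0.156i - 0.3511j + 0.1064k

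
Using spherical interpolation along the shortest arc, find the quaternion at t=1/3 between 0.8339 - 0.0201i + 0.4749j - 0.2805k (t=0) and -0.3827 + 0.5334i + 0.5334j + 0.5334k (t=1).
0.838 - 0.2531i + 0.1434j - 0.4617k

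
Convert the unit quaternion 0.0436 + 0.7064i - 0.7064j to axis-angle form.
axis = (√2/2, -√2/2, 0), θ = 175°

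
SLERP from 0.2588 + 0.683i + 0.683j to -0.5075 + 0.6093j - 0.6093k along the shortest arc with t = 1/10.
0.1792 + 0.6515i + 0.7327j - 0.0813k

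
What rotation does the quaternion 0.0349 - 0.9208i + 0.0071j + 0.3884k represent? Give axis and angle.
axis = (-0.9214, 0.0071, 0.3886), θ = 176°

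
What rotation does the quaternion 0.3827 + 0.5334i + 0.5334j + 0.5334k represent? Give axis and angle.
axis = (√3/3, √3/3, √3/3), θ = 3π/4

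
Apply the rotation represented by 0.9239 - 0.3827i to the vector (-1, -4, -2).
(-1, -4.243, 1.414)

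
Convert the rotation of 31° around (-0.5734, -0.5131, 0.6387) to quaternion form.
0.9636 - 0.1532i - 0.1371j + 0.1707k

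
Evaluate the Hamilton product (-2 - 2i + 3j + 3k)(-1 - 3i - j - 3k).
8 + 2i - 16j + 14k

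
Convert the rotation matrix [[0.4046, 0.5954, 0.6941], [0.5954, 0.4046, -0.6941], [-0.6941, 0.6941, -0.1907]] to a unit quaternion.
0.6361 + 0.5456i + 0.5456j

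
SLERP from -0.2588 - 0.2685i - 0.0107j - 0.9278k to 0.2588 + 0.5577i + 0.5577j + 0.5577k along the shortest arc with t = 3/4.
-0.2727 - 0.5089i - 0.4386j - 0.6887k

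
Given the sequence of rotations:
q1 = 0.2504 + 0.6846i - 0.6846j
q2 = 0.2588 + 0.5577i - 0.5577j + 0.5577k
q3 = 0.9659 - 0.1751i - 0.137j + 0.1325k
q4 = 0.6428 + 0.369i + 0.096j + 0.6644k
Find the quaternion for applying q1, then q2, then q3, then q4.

q2 · q1 = -0.6988 + 0.6986i + 0.065j + 0.1396k
q3 · q2 · q1 = -0.5622 + 0.7694i + 0.2755j + 0.1266k
q4 · q3 · q2 · q1 = -0.7559 + 0.1162i + 0.5876j - 0.2644k
-0.7559 + 0.1162i + 0.5876j - 0.2644k


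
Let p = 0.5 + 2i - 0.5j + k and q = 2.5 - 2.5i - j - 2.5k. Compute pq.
8.25 + 6i + 0.75j - 2k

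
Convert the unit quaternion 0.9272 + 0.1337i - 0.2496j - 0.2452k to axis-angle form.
axis = (0.3569, -0.6664, -0.6546), θ = 44°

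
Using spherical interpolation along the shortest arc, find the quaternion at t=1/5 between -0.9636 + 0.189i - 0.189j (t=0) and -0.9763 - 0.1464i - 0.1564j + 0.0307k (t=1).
-0.9752 + 0.1224i - 0.1841j + 0.0063k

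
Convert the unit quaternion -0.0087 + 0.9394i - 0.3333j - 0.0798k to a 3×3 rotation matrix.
[[0.7651, -0.6276, -0.1441], [-0.6248, -0.7777, 0.0695], [-0.1557, 0.0368, -0.9871]]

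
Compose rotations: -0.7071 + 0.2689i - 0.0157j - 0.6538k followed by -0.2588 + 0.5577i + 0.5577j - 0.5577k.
-0.3228 - 0.8373i - 0.1756j + 0.4048k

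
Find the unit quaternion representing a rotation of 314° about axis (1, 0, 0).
-0.9205 + 0.3907i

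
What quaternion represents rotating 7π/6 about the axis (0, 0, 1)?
-0.2588 + 0.9659k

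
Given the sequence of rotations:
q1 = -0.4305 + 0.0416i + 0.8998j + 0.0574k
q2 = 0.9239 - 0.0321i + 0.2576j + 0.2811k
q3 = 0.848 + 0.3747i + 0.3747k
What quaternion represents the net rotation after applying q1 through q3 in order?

q2 · q1 = -0.6443 - 0.1859i + 0.734j - 0.1076k
q3 · q2 · q1 = -0.4364 - 0.6741i + 0.5931j - 0.0576k
-0.4364 - 0.6741i + 0.5931j - 0.0576k


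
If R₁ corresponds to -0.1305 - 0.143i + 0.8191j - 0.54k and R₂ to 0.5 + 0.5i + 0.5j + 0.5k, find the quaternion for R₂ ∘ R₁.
-0.1333 - 0.8163i + 0.5428j + 0.1458k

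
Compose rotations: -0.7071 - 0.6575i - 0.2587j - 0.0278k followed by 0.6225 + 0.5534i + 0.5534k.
-0.0609 - 0.6574i - 0.5095j - 0.5518k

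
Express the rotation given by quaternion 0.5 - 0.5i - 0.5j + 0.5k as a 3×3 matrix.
[[0, 0, -1], [1, 0, 0], [0, -1, 0]]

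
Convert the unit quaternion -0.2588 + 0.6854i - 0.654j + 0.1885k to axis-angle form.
axis = (0.7096, -0.6771, 0.1951), θ = 7π/6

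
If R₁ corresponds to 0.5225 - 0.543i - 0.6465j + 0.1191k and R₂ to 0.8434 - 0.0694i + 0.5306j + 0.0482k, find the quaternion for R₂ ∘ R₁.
0.7403 - 0.3999i - 0.2859j + 0.4586k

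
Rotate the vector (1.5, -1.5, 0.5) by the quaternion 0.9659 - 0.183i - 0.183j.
(1.122, -1.122, 1.494)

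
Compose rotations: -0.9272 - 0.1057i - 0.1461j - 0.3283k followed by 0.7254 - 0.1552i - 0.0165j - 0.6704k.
-0.9115 - 0.0253i - 0.0708j + 0.4044k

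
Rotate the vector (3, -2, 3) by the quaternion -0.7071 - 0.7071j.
(3, -2, -3)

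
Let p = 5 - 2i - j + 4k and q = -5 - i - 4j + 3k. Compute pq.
-43 + 18i - 13j + 2k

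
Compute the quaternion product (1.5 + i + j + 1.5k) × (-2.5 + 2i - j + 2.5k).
-8.5 + 4.5i - 3.5j - 3k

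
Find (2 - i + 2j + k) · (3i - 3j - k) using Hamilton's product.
10 + 7i - 4j - 5k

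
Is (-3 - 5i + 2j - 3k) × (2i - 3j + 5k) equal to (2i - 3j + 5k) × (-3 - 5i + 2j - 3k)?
No: pq = 31 - 5i + 28j - 4k ≠ 31 - 7i - 10j - 26k = qp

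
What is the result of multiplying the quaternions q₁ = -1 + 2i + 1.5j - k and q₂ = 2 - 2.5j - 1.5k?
0.25 - 0.75i + 8.5j - 5.5k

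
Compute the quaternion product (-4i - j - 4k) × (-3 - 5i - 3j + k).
-19 - i + 27j + 19k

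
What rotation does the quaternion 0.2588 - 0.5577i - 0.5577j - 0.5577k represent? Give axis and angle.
axis = (-√3/3, -√3/3, -√3/3), θ = 5π/6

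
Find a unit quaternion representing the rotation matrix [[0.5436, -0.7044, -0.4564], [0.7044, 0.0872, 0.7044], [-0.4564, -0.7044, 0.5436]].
0.7373 - 0.4777i + 0.4777k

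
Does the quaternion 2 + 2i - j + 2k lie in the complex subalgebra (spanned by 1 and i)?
No. The quaternion 2 + 2i - j + 2k has j-coefficient y = -1 and k-coefficient z = 2, not both zero, so it does not lie in the complex subalgebra spanned by 1 and i.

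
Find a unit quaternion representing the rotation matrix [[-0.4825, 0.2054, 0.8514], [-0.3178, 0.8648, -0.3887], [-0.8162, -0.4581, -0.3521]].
0.5075 - 0.0342i + 0.8215j - 0.2577k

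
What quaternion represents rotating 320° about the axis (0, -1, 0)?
-0.9397 - 0.342j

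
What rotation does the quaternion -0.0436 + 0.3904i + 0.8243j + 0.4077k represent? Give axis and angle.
axis = (0.3908, 0.8251, 0.4081), θ = 185°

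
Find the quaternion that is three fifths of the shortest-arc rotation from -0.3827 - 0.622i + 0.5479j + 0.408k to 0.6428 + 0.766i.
-0.5775 - 0.7604i + 0.2382j + 0.1774k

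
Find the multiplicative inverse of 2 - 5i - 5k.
0.037 + 0.0926i + 0.0926k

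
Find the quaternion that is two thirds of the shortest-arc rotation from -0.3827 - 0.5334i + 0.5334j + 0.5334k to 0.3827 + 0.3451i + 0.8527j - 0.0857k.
0.1388 + 0.035i + 0.9726j + 0.1832k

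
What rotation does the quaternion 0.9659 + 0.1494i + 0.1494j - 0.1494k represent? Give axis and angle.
axis = (√3/3, √3/3, -√3/3), θ = π/6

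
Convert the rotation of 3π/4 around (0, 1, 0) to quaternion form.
0.3827 + 0.9239j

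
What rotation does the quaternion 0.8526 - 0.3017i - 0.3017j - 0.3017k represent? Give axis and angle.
axis = (-√3/3, -√3/3, -√3/3), θ = 63°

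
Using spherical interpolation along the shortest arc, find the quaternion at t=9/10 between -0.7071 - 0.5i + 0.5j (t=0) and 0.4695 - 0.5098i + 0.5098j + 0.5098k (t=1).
0.3535 - 0.5626i + 0.5626j + 0.4921k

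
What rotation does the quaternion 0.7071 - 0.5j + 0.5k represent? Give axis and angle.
axis = (0, -√2/2, √2/2), θ = π/2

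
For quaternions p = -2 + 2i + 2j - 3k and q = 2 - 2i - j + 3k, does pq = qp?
No: pq = 11 + 11i + 6j - 10k ≠ 11 + 5i + 6j - 14k = qp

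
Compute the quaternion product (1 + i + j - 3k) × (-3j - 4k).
-9 - 13i + j - 7k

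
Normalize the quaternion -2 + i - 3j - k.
-0.5164 + 0.2582i - 0.7746j - 0.2582k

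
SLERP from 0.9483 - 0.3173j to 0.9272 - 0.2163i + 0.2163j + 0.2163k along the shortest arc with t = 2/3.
0.9766 - 0.1496i + 0.0374j + 0.1496k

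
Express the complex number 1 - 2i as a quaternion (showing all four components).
1 - 2i + 0j + 0k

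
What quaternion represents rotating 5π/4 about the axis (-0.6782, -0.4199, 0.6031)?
-0.3827 - 0.6266i - 0.3879j + 0.5572k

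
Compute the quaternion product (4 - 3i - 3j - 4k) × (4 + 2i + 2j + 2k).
36 - 2i - 6j - 8k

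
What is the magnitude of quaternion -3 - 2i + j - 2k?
√18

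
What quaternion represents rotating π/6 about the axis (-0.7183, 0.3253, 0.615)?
0.9659 - 0.1859i + 0.0842j + 0.1592k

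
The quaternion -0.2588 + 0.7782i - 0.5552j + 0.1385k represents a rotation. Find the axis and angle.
axis = (0.8056, -0.5748, 0.1434), θ = 7π/6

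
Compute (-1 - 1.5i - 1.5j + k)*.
-1 + 1.5i + 1.5j - k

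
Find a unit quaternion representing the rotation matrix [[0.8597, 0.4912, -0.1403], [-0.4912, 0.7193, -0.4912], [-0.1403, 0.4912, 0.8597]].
0.9272 + 0.2649i - 0.2649k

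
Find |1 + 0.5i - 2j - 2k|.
3.041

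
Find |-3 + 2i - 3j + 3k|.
√31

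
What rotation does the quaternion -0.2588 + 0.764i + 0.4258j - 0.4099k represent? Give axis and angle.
axis = (0.7909, 0.4408, -0.4244), θ = 7π/6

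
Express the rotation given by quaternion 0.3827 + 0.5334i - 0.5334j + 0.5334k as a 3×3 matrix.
[[-0.1381, -0.9773, 0.1608], [-0.1608, -0.1381, -0.9773], [0.9773, -0.1608, -0.1381]]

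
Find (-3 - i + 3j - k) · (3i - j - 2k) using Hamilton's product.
4 - 16i - 2j - 2k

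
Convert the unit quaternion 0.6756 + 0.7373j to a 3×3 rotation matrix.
[[-0.0872, 0, 0.9962], [0, 1, 0], [-0.9962, 0, -0.0872]]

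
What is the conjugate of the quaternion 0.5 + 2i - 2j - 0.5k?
0.5 - 2i + 2j + 0.5k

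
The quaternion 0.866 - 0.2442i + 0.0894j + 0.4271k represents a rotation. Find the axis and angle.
axis = (-0.4884, 0.1788, 0.8541), θ = π/3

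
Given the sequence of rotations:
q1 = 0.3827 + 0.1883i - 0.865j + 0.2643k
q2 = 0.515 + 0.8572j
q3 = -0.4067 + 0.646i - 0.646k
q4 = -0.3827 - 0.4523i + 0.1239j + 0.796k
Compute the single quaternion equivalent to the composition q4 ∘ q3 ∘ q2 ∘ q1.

q2 · q1 = 0.9386 + 0.3235i - 0.1174j - 0.0253k
q3 · q2 · q1 = -0.6071 + 0.3989i - 0.1449j - 0.6719k
q4 · q3 · q2 · q1 = 0.9655 + 0.154i - 0.0061j - 0.21k
0.9655 + 0.154i - 0.0061j - 0.21k


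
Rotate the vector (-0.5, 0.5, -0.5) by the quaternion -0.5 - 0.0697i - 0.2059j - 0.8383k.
(-0.321, -0.779, -0.201)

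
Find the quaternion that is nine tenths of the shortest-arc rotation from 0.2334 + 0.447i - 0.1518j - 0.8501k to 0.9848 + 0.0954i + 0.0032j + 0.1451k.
0.9873 + 0.1564i - 0.0186j + 0.0188k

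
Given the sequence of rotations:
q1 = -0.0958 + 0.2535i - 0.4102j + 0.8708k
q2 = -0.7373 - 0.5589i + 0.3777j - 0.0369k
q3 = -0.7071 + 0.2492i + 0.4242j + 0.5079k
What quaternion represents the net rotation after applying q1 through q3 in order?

q2 · q1 = 0.3994 + 0.1804i + 0.7436j - 0.505k
q3 · q2 · q1 = -0.3863 - 0.6199i - 0.1389j + 0.6687k
-0.3863 - 0.6199i - 0.1389j + 0.6687k


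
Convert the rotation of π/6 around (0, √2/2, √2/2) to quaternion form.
0.9659 + 0.183j + 0.183k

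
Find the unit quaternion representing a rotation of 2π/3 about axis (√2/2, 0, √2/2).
0.5 + 0.6124i + 0.6124k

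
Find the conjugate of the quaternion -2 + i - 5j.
-2 - i + 5j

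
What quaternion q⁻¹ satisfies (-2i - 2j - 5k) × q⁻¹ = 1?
0.0606i + 0.0606j + 0.1515k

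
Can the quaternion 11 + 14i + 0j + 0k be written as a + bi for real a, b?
Yes. The quaternion 11 + 14i has j- and k-coefficients y = z = 0, so it lies in the complex subalgebra spanned by 1 and i.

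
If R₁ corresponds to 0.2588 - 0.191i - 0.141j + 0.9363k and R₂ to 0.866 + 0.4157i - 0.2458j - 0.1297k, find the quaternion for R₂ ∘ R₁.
0.3903 - 0.3063i - 0.5502j + 0.6717k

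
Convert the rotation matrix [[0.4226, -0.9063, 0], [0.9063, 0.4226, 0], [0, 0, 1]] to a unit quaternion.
0.8434 + 0.5373k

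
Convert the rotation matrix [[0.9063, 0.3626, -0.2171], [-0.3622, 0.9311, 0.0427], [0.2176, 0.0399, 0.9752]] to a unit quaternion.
0.9763 - 0.0007i - 0.1113j - 0.1856k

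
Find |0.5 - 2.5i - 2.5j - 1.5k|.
√15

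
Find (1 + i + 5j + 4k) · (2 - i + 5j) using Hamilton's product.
-22 - 19i + 11j + 18k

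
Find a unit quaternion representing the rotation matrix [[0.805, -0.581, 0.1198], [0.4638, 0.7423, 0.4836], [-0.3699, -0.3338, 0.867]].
0.9239 - 0.2212i + 0.1325j + 0.2827k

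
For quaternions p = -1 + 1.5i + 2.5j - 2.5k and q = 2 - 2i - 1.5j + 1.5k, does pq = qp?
No: pq = 8.5 + 5i + 9.25j - 3.75k ≠ 8.5 + 5i + 3.75j - 9.25k = qp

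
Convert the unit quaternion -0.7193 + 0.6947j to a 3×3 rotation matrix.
[[0.0348, 0, -0.9994], [0, 1, 0], [0.9994, 0, 0.0348]]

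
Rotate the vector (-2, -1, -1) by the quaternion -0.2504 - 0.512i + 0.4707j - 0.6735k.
(1.066, 1.611, -1.506)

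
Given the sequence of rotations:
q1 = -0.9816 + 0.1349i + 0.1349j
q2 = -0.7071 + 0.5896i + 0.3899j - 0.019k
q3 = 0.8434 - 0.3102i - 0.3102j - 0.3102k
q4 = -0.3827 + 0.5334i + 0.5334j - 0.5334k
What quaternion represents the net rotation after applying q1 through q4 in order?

q2 · q1 = 0.562 - 0.6716i - 0.4807j + 0.0456k
q3 · q2 · q1 = 0.1307 - 0.904i - 0.3573j - 0.1951k
q4 · q3 · q2 · q1 = 0.5187 + 0.121i + 0.7927j + 0.2966k
0.5187 + 0.121i + 0.7927j + 0.2966k


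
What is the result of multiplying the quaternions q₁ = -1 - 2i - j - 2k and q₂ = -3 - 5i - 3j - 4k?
-18 + 9i + 8j + 11k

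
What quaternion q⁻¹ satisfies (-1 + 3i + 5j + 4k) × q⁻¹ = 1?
-0.0196 - 0.0588i - 0.098j - 0.0784k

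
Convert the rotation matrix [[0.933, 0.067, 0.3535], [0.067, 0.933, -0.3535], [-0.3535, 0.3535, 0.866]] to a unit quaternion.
0.9659 + 0.183i + 0.183j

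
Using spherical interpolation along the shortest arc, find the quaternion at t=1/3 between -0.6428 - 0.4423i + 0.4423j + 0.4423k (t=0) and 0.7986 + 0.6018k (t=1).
-0.8629 - 0.352i + 0.352j + 0.0873k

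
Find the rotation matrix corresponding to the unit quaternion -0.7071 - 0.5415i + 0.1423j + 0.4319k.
[[0.5864, 0.4567, -0.669], [-0.7649, 0.0405, -0.6429], [-0.2665, 0.8887, 0.3731]]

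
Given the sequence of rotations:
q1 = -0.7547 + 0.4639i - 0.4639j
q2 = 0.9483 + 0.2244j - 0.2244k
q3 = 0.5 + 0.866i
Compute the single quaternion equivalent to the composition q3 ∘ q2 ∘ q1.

q2 · q1 = -0.6116 + 0.3358i - 0.7134j + 0.0653k
q3 · q2 · q1 = -0.5966 - 0.3617i - 0.4132j - 0.5852k
-0.5966 - 0.3617i - 0.4132j - 0.5852k


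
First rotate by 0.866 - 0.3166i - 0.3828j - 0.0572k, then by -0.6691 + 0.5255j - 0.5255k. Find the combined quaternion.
-0.4083 - 0.0194i + 0.8776j - 0.2504k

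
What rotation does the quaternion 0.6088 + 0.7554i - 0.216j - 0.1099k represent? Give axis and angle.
axis = (0.9522, -0.2723, -0.1385), θ = 105°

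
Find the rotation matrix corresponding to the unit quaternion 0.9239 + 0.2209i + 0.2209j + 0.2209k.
[[0.8048, -0.3106, 0.5058], [0.5058, 0.8048, -0.3106], [-0.3106, 0.5058, 0.8048]]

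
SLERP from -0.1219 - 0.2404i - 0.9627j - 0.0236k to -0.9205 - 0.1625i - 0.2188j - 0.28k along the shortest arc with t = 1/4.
-0.3934 - 0.2531i - 0.8772j - 0.1083k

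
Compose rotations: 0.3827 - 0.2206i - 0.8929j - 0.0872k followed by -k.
-0.0872 - 0.8929i + 0.2206j - 0.3827k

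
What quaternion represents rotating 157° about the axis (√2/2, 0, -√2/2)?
0.1994 + 0.6929i - 0.6929k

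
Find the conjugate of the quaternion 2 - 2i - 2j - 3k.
2 + 2i + 2j + 3k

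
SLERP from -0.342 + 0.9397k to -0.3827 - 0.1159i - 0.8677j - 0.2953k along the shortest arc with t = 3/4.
0.2185 + 0.1027i + 0.7685j + 0.5926k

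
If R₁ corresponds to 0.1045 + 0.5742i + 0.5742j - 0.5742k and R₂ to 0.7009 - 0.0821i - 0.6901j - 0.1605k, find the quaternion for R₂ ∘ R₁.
0.4245 + 0.8823i + 0.191j - 0.0701k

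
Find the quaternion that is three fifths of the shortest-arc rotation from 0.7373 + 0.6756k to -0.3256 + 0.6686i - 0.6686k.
0.5337 - 0.4309i + 0.7277k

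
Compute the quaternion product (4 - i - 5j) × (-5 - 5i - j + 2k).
-30 - 25i + 23j - 16k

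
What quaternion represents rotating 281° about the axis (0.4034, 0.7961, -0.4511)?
-0.7716 + 0.2566i + 0.5064j - 0.2869k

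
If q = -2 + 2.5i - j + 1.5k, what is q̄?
-2 - 2.5i + j - 1.5k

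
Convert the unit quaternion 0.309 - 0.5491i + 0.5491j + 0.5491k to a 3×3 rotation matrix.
[[-0.206, -0.9424, -0.2637], [-0.2637, -0.206, 0.9424], [-0.9424, 0.2637, -0.206]]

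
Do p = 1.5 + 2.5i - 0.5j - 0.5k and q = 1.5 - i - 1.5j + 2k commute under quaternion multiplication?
No: pq = 5 + 0.5i - 7.5j - 2k ≠ 5 + 4i + 1.5j + 6.5k = qp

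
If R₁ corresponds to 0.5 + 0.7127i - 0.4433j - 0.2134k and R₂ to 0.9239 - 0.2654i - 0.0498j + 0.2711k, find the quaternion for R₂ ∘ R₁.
0.6869 + 0.6566i - 0.2979j + 0.0915k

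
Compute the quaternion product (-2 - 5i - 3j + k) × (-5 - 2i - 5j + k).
-16 + 31i + 28j + 12k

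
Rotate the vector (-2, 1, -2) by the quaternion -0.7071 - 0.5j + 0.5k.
(-0.707, 2.914, -0.086)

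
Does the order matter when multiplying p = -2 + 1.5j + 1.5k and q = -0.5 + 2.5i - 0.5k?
Yes: pq = 1.75 - 5.75i + 3j - 3.5k ≠ 1.75 - 4.25i - 4.5j + 4k = qp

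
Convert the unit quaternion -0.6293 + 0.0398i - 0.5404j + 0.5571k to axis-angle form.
axis = (0.0512, -0.6954, 0.7168), θ = 258°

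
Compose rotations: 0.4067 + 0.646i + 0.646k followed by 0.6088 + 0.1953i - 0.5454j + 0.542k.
-0.2287 + 0.1204i + 0.0022j + 0.966k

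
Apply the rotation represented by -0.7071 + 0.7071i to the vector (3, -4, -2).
(3, -2, 4)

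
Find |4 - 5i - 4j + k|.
√58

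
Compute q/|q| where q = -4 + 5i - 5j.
-0.4924 + 0.6155i - 0.6155j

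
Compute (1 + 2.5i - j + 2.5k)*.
1 - 2.5i + j - 2.5k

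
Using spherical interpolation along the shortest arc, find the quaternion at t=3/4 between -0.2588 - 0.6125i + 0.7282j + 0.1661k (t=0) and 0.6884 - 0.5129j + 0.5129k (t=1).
-0.6443 - 0.1856i + 0.6423j - 0.3713k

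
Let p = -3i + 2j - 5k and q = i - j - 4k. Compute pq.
-15 - 13i - 17j + k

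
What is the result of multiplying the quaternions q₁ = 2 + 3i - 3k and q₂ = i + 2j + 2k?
3 + 8i - 5j + 10k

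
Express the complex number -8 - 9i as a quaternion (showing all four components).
-8 - 9i + 0j + 0k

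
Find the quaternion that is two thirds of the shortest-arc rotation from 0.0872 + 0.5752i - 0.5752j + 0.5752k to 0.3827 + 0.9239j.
-0.2497 + 0.2273i - 0.9134j + 0.2273k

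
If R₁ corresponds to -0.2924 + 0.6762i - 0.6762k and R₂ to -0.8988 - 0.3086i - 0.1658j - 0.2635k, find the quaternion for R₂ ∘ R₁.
0.2933 - 0.4054i - 0.3384j + 0.7969k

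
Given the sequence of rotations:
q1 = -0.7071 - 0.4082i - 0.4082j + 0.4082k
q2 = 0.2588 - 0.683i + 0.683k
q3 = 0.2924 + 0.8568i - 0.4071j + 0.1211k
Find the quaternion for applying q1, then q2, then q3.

q2 · q1 = -0.7406 + 0.6561i - 0.1056j - 0.0985k
q3 · q2 · q1 = -0.8098 - 0.3898i + 0.4345j + 0.0581k
-0.8098 - 0.3898i + 0.4345j + 0.0581k


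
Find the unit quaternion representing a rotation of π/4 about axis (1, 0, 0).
0.9239 + 0.3827i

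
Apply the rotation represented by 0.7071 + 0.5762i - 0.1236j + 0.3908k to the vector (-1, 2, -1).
(-2.33, 0.562, 0.506)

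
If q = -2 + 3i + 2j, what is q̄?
-2 - 3i - 2j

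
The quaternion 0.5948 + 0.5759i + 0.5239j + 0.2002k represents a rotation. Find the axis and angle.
axis = (0.7164, 0.6517, 0.249), θ = 107°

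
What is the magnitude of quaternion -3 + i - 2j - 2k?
√18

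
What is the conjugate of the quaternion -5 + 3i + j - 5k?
-5 - 3i - j + 5k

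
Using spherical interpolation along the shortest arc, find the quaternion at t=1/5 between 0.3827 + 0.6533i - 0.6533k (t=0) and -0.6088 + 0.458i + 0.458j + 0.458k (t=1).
0.5102 + 0.4645i - 0.1243j - 0.7131k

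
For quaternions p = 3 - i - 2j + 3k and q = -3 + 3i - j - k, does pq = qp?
No: pq = -5 + 17i + 11j - 5k ≠ -5 + 7i - 5j - 19k = qp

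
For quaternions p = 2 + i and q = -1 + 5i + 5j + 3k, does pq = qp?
No: pq = -7 + 9i + 7j + 11k ≠ -7 + 9i + 13j + k = qp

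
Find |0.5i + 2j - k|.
2.291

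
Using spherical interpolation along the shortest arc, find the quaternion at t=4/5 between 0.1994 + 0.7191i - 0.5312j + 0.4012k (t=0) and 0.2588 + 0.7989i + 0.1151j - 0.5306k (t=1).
0.279 + 0.8878i - 0.0348j - 0.3644k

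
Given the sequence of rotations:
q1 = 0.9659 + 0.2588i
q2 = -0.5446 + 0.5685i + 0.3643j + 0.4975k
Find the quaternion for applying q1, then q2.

q2 · q1 = -0.6732 + 0.4082i + 0.4806j + 0.3863k
-0.6732 + 0.4082i + 0.4806j + 0.3863k


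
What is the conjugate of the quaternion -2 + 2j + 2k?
-2 - 2j - 2k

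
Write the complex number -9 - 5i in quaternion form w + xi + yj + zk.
-9 - 5i + 0j + 0k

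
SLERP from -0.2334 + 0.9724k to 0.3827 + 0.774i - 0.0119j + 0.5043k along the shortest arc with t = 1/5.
-0.1078 + 0.194i - 0.003j + 0.9751k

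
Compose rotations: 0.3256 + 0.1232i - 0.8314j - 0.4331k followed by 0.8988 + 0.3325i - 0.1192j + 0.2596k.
0.265 + 0.4865i - 0.6101j - 0.5665k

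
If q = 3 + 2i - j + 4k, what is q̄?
3 - 2i + j - 4k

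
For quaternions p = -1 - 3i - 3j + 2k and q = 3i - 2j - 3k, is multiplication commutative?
No: pq = 9 + 10i - j + 18k ≠ 9 - 16i + 5j - 12k = qp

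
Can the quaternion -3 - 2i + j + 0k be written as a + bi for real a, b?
No. The quaternion -3 - 2i + j has j-coefficient y = 1 and k-coefficient z = 0, not both zero, so it does not lie in the complex subalgebra spanned by 1 and i.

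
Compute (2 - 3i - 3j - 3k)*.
2 + 3i + 3j + 3k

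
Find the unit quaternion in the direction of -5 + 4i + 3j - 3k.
-0.6509 + 0.5208i + 0.3906j - 0.3906k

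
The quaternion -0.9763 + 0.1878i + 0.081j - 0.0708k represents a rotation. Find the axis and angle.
axis = (0.8677, 0.3743, -0.3271), θ = 335°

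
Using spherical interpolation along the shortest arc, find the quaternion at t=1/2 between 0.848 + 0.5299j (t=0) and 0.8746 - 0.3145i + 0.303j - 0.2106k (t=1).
0.8832 - 0.1612i + 0.427j - 0.108k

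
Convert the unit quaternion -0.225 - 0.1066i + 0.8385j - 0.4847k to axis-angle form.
axis = (-0.1094, 0.8606, -0.4975), θ = 206°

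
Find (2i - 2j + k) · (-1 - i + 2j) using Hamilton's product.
6 - 4i + j + k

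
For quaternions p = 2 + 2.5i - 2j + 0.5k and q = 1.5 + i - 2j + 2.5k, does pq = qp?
No: pq = -4.75 + 1.75i - 12.75j + 2.75k ≠ -4.75 + 9.75i - 1.25j + 8.75k = qp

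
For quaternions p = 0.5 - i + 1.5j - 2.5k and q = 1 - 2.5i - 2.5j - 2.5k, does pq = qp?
No: pq = -4.5 - 12.25i + 4j + 2.5k ≠ -4.5 + 7.75i - 3.5j - 10k = qp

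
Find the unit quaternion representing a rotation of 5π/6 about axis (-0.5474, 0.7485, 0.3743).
0.2588 - 0.5287i + 0.723j + 0.3615k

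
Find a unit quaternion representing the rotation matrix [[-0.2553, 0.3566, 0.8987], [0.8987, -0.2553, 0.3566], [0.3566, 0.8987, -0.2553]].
0.2419 + 0.5602i + 0.5602j + 0.5602k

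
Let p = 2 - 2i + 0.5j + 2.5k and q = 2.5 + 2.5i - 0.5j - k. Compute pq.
12.75 + 0.75i + 4.5j + 4k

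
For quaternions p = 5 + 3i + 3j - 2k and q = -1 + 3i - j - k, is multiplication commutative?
No: pq = -13 + 7i - 11j - 15k ≠ -13 + 17i - 5j + 9k = qp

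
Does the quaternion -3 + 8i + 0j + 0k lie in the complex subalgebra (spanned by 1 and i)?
Yes. The quaternion -3 + 8i has j- and k-coefficients y = z = 0, so it lies in the complex subalgebra spanned by 1 and i.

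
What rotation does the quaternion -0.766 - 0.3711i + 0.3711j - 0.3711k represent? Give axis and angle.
axis = (-√3/3, √3/3, -√3/3), θ = 280°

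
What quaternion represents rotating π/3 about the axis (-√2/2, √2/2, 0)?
0.866 - 0.3536i + 0.3536j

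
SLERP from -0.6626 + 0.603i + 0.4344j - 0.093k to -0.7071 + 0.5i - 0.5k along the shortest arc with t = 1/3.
-0.7073 + 0.5931i + 0.3001j - 0.2407k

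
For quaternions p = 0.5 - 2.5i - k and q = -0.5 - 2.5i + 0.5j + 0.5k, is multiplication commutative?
No: pq = -6 + 0.5i + 4j - 0.5k ≠ -6 - 0.5i - 3.5j + 2k = qp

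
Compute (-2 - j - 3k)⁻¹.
-0.1429 + 0.0714j + 0.2143k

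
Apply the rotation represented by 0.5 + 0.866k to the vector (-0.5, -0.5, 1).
(0.683, -0.183, 1)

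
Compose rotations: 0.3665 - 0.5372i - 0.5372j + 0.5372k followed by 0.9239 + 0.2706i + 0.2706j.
0.6293 - 0.2518i - 0.5425j + 0.4963k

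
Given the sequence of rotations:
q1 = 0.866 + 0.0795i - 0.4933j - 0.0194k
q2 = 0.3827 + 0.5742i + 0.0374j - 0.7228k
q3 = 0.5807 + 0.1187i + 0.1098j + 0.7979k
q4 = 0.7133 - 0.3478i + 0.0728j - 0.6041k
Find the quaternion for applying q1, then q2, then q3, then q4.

q2 · q1 = 0.2902 + 0.1704i - 0.2027j - 0.9196k
q3 · q2 · q1 = 0.9043 + 0.1942i + 0.1593j - 0.3452k
q4 · q3 · q2 · q1 = 0.4924 - 0.1049i - 0.0579j - 0.8621k
0.4924 - 0.1049i - 0.0579j - 0.8621k


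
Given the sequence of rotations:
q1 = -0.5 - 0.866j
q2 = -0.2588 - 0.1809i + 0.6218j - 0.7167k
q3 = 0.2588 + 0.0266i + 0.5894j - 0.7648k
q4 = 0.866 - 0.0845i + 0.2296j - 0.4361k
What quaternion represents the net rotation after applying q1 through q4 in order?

q2 · q1 = 0.6679 - 0.5302i - 0.0868j + 0.515k
q3 · q2 · q1 = 0.632 + 0.1177i + 0.763j - 0.0673k
q4 · q3 · q2 · q1 = 0.3527 + 0.3658i + 0.7488j - 0.4254k
0.3527 + 0.3658i + 0.7488j - 0.4254k


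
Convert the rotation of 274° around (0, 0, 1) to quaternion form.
-0.7314 + 0.682k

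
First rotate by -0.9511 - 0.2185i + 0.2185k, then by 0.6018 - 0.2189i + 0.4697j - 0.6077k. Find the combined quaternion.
-0.4874 + 0.1793i - 0.2661j + 0.8121k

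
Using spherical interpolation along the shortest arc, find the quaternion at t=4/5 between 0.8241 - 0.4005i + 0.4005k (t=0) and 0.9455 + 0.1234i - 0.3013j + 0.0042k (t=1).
0.9639 + 0.0144i - 0.2496j + 0.0913k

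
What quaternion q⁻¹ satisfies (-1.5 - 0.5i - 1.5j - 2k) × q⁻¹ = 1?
-0.1714 + 0.0571i + 0.1714j + 0.2286k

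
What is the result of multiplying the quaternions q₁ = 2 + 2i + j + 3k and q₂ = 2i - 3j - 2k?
5 + 11i + 4j - 12k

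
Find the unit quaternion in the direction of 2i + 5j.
0.3714i + 0.9285j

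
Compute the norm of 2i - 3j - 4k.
√29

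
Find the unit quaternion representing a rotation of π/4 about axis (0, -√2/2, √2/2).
0.9239 - 0.2706j + 0.2706k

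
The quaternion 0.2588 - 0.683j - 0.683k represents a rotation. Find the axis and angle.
axis = (0, -√2/2, -√2/2), θ = 5π/6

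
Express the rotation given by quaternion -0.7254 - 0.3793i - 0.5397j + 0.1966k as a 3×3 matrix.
[[0.3401, 0.6946, 0.6339], [0.1242, 0.635, -0.7625], [-0.9321, 0.3381, 0.1297]]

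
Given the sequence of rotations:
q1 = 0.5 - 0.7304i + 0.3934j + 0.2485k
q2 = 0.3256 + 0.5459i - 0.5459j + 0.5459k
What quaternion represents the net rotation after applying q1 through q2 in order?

q2 · q1 = 0.6406 - 0.3153i - 0.6792j + 0.1699k
0.6406 - 0.3153i - 0.6792j + 0.1699k


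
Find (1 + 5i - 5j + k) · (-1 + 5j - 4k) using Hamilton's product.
28 + 10i + 30j + 20k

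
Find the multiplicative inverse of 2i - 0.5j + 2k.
-0.2424i + 0.0606j - 0.2424k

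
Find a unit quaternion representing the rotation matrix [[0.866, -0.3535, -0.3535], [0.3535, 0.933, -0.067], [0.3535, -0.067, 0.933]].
0.9659 - 0.183j + 0.183k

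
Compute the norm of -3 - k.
√10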